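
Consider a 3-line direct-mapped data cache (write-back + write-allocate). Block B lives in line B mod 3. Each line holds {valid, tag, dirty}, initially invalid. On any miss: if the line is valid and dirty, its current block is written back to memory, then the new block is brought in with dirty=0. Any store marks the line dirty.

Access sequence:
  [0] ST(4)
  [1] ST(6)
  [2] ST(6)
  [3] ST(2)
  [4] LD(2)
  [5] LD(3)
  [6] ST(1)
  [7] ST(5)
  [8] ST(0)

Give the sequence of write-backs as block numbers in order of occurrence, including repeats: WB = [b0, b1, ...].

WB = [6, 4, 2]

0: W B4 → L1 miss [D]
1: W B6 → L0 miss [D]
2: W B6 → L0 hit [D]
3: W B2 → L2 miss [D]
4: R B2 → L2 hit [D]
5: R B3 → L0 miss wb→B6 [-]
6: W B1 → L1 miss wb→B4 [D]
7: W B5 → L2 miss wb→B2 [D]
8: W B0 → L0 miss [D]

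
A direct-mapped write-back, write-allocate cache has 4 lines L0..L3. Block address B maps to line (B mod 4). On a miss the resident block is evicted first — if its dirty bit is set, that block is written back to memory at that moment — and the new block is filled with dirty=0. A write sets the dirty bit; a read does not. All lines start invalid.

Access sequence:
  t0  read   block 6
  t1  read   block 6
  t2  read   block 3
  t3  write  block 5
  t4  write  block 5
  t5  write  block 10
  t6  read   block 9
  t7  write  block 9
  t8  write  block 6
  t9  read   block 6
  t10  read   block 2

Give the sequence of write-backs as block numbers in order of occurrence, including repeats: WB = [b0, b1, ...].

WB = [5, 10, 6]

  0 | R B6 → L2 miss [-]
  1 | R B6 → L2 hit [-]
  2 | R B3 → L3 miss [-]
  3 | W B5 → L1 miss [D]
  4 | W B5 → L1 hit [D]
  5 | W B10 → L2 miss [D]
  6 | R B9 → L1 miss wb→B5 [-]
  7 | W B9 → L1 hit [D]
  8 | W B6 → L2 miss wb→B10 [D]
  9 | R B6 → L2 hit [D]
  10 | R B2 → L2 miss wb→B6 [-]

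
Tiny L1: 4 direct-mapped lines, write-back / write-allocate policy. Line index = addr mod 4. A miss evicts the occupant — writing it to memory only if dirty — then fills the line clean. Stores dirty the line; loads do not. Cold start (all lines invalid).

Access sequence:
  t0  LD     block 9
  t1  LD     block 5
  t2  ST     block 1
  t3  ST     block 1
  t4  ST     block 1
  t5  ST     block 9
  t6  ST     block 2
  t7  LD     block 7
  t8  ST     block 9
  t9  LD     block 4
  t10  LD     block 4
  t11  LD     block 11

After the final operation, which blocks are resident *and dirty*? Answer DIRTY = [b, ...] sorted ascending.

DIRTY = [2, 9]

0: R B9 → L1 miss [-]
1: R B5 → L1 miss [-]
2: W B1 → L1 miss [D]
3: W B1 → L1 hit [D]
4: W B1 → L1 hit [D]
5: W B9 → L1 miss wb→B1 [D]
6: W B2 → L2 miss [D]
7: R B7 → L3 miss [-]
8: W B9 → L1 hit [D]
9: R B4 → L0 miss [-]
10: R B4 → L0 hit [-]
11: R B11 → L3 miss [-]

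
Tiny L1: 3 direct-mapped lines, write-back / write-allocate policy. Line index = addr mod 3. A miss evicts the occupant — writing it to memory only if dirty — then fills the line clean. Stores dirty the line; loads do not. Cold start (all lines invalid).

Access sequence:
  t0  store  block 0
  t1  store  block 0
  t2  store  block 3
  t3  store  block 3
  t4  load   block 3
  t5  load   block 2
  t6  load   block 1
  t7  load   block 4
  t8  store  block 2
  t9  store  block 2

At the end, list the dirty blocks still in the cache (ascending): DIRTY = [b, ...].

0: W B0 → L0 miss [D]
1: W B0 → L0 hit [D]
2: W B3 → L0 miss wb→B0 [D]
3: W B3 → L0 hit [D]
4: R B3 → L0 hit [D]
5: R B2 → L2 miss [-]
6: R B1 → L1 miss [-]
7: R B4 → L1 miss [-]
8: W B2 → L2 hit [D]
9: W B2 → L2 hit [D]

DIRTY = [2, 3]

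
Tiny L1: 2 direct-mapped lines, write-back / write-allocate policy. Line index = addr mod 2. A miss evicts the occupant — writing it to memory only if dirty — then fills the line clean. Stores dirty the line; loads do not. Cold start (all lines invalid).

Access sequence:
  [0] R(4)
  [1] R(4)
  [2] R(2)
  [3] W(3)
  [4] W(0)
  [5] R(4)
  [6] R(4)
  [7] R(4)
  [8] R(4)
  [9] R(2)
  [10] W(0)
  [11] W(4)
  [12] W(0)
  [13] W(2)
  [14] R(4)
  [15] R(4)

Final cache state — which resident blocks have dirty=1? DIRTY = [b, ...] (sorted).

  0 | R B4 → L0 miss [-]
  1 | R B4 → L0 hit [-]
  2 | R B2 → L0 miss [-]
  3 | W B3 → L1 miss [D]
  4 | W B0 → L0 miss [D]
  5 | R B4 → L0 miss wb→B0 [-]
  6 | R B4 → L0 hit [-]
  7 | R B4 → L0 hit [-]
  8 | R B4 → L0 hit [-]
  9 | R B2 → L0 miss [-]
  10 | W B0 → L0 miss [D]
  11 | W B4 → L0 miss wb→B0 [D]
  12 | W B0 → L0 miss wb→B4 [D]
  13 | W B2 → L0 miss wb→B0 [D]
  14 | R B4 → L0 miss wb→B2 [-]
  15 | R B4 → L0 hit [-]

DIRTY = [3]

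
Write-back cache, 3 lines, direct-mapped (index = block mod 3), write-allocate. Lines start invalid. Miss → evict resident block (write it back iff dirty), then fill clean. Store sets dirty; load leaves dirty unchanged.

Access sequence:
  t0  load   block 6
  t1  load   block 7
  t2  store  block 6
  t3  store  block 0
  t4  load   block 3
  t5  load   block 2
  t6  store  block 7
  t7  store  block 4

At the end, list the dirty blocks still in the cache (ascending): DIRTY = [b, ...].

DIRTY = [4]

0: R B6 → L0 miss [-]
1: R B7 → L1 miss [-]
2: W B6 → L0 hit [D]
3: W B0 → L0 miss wb→B6 [D]
4: R B3 → L0 miss wb→B0 [-]
5: R B2 → L2 miss [-]
6: W B7 → L1 hit [D]
7: W B4 → L1 miss wb→B7 [D]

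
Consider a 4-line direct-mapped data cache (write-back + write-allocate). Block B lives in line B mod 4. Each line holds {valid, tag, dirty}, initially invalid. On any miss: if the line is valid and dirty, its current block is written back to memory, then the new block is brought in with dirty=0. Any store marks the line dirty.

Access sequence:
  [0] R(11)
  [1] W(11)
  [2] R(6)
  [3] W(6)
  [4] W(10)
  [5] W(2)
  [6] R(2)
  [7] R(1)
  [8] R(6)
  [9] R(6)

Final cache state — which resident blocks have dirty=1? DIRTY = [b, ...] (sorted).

DIRTY = [11]

0: R B11 -> L3 miss  d=-]
1: W B11 -> L3 hit  d=D]
2: R B6 -> L2 miss  d=-]
3: W B6 -> L2 hit  d=D]
4: W B10 -> L2 miss wb->B6  d=D]
5: W B2 -> L2 miss wb->B10  d=D]
6: R B2 -> L2 hit  d=D]
7: R B1 -> L1 miss  d=-]
8: R B6 -> L2 miss wb->B2  d=-]
9: R B6 -> L2 hit  d=-]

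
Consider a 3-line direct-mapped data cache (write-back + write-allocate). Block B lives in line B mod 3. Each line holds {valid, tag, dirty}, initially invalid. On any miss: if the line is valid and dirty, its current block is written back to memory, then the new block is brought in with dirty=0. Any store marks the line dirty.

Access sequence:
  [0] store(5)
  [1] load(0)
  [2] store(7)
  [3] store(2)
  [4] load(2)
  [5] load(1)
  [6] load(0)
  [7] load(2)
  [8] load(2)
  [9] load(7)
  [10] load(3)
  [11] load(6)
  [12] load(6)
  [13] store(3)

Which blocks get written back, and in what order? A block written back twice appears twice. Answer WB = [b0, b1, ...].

WB = [5, 7]

0: W B5 -> L2 miss  d=D]
1: R B0 -> L0 miss  d=-]
2: W B7 -> L1 miss  d=D]
3: W B2 -> L2 miss wb->B5  d=D]
4: R B2 -> L2 hit  d=D]
5: R B1 -> L1 miss wb->B7  d=-]
6: R B0 -> L0 hit  d=-]
7: R B2 -> L2 hit  d=D]
8: R B2 -> L2 hit  d=D]
9: R B7 -> L1 miss  d=-]
10: R B3 -> L0 miss  d=-]
11: R B6 -> L0 miss  d=-]
12: R B6 -> L0 hit  d=-]
13: W B3 -> L0 miss  d=D]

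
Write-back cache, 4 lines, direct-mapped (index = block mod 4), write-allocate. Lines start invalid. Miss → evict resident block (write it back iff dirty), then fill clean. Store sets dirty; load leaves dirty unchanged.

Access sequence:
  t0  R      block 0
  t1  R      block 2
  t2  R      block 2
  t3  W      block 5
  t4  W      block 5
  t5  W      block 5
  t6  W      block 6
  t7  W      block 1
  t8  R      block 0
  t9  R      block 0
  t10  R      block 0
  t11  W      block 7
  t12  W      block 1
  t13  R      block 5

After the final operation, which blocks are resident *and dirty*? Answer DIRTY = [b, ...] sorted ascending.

0: R B0 → L0 miss [-]
1: R B2 → L2 miss [-]
2: R B2 → L2 hit [-]
3: W B5 → L1 miss [D]
4: W B5 → L1 hit [D]
5: W B5 → L1 hit [D]
6: W B6 → L2 miss [D]
7: W B1 → L1 miss wb→B5 [D]
8: R B0 → L0 hit [-]
9: R B0 → L0 hit [-]
10: R B0 → L0 hit [-]
11: W B7 → L3 miss [D]
12: W B1 → L1 hit [D]
13: R B5 → L1 miss wb→B1 [-]

DIRTY = [6, 7]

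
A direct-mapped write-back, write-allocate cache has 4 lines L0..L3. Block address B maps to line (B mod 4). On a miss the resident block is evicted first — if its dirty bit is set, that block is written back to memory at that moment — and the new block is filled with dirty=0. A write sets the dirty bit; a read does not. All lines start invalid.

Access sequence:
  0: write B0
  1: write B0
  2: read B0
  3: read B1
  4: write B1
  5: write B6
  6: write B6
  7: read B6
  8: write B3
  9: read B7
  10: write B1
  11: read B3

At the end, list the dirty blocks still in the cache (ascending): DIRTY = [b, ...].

0: W B0 -> L0 miss  d=D]
1: W B0 -> L0 hit  d=D]
2: R B0 -> L0 hit  d=D]
3: R B1 -> L1 miss  d=-]
4: W B1 -> L1 hit  d=D]
5: W B6 -> L2 miss  d=D]
6: W B6 -> L2 hit  d=D]
7: R B6 -> L2 hit  d=D]
8: W B3 -> L3 miss  d=D]
9: R B7 -> L3 miss wb->B3  d=-]
10: W B1 -> L1 hit  d=D]
11: R B3 -> L3 miss  d=-]

DIRTY = [0, 1, 6]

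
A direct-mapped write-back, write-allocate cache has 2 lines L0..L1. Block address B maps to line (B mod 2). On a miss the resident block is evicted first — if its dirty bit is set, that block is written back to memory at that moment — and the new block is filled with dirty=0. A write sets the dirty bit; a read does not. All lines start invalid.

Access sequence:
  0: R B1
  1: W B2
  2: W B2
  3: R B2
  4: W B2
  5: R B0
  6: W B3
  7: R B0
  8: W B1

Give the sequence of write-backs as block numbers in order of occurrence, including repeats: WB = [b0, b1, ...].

0: R B1 → L1 miss [-]
1: W B2 → L0 miss [D]
2: W B2 → L0 hit [D]
3: R B2 → L0 hit [D]
4: W B2 → L0 hit [D]
5: R B0 → L0 miss wb→B2 [-]
6: W B3 → L1 miss [D]
7: R B0 → L0 hit [-]
8: W B1 → L1 miss wb→B3 [D]

WB = [2, 3]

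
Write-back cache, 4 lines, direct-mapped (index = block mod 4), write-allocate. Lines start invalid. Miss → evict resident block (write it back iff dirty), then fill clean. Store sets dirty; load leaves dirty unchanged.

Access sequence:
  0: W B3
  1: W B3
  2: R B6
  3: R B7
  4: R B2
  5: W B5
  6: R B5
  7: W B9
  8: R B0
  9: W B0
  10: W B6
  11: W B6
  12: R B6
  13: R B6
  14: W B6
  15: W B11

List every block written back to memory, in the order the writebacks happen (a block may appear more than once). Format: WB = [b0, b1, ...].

WB = [3, 5]

  0 | W B3 → L3 miss [D]
  1 | W B3 → L3 hit [D]
  2 | R B6 → L2 miss [-]
  3 | R B7 → L3 miss wb→B3 [-]
  4 | R B2 → L2 miss [-]
  5 | W B5 → L1 miss [D]
  6 | R B5 → L1 hit [D]
  7 | W B9 → L1 miss wb→B5 [D]
  8 | R B0 → L0 miss [-]
  9 | W B0 → L0 hit [D]
  10 | W B6 → L2 miss [D]
  11 | W B6 → L2 hit [D]
  12 | R B6 → L2 hit [D]
  13 | R B6 → L2 hit [D]
  14 | W B6 → L2 hit [D]
  15 | W B11 → L3 miss [D]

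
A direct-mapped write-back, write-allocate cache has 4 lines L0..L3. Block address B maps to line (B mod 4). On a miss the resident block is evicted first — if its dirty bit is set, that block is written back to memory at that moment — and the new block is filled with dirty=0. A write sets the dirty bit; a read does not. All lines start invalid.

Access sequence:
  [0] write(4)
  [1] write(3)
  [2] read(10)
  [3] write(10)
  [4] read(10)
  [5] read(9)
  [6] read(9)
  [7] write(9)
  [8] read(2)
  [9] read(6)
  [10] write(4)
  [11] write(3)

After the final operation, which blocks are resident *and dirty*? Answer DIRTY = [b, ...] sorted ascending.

0: W B4 -> L0 miss  d=D]
1: W B3 -> L3 miss  d=D]
2: R B10 -> L2 miss  d=-]
3: W B10 -> L2 hit  d=D]
4: R B10 -> L2 hit  d=D]
5: R B9 -> L1 miss  d=-]
6: R B9 -> L1 hit  d=-]
7: W B9 -> L1 hit  d=D]
8: R B2 -> L2 miss wb->B10  d=-]
9: R B6 -> L2 miss  d=-]
10: W B4 -> L0 hit  d=D]
11: W B3 -> L3 hit  d=D]

DIRTY = [3, 4, 9]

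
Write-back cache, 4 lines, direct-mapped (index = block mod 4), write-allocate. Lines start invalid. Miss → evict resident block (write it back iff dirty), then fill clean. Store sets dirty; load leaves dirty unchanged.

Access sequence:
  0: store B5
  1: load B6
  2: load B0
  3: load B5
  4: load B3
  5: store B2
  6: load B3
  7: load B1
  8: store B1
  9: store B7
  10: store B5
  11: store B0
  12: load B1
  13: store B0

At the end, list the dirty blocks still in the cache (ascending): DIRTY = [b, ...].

0: W B5 → L1 miss [D]
1: R B6 → L2 miss [-]
2: R B0 → L0 miss [-]
3: R B5 → L1 hit [D]
4: R B3 → L3 miss [-]
5: W B2 → L2 miss [D]
6: R B3 → L3 hit [-]
7: R B1 → L1 miss wb→B5 [-]
8: W B1 → L1 hit [D]
9: W B7 → L3 miss [D]
10: W B5 → L1 miss wb→B1 [D]
11: W B0 → L0 hit [D]
12: R B1 → L1 miss wb→B5 [-]
13: W B0 → L0 hit [D]

DIRTY = [0, 2, 7]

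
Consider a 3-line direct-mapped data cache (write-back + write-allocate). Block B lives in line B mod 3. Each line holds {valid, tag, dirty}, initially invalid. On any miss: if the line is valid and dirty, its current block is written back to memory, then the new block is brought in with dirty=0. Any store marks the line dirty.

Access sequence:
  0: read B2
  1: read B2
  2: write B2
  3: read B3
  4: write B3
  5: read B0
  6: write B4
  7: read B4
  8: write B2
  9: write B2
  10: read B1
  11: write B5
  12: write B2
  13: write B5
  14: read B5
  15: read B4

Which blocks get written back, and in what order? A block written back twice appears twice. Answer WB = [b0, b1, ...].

WB = [3, 4, 2, 5, 2]

0: R B2 -> L2 miss  d=-]
1: R B2 -> L2 hit  d=-]
2: W B2 -> L2 hit  d=D]
3: R B3 -> L0 miss  d=-]
4: W B3 -> L0 hit  d=D]
5: R B0 -> L0 miss wb->B3  d=-]
6: W B4 -> L1 miss  d=D]
7: R B4 -> L1 hit  d=D]
8: W B2 -> L2 hit  d=D]
9: W B2 -> L2 hit  d=D]
10: R B1 -> L1 miss wb->B4  d=-]
11: W B5 -> L2 miss wb->B2  d=D]
12: W B2 -> L2 miss wb->B5  d=D]
13: W B5 -> L2 miss wb->B2  d=D]
14: R B5 -> L2 hit  d=D]
15: R B4 -> L1 miss  d=-]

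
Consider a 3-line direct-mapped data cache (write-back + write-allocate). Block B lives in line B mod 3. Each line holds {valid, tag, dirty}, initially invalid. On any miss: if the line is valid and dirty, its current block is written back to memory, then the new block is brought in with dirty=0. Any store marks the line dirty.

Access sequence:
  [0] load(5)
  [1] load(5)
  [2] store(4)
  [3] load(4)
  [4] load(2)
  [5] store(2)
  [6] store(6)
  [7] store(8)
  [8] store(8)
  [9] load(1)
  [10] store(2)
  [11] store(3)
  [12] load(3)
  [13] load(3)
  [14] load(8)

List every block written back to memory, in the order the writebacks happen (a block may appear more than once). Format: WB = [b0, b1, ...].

  0 | R B5 → L2 miss [-]
  1 | R B5 → L2 hit [-]
  2 | W B4 → L1 miss [D]
  3 | R B4 → L1 hit [D]
  4 | R B2 → L2 miss [-]
  5 | W B2 → L2 hit [D]
  6 | W B6 → L0 miss [D]
  7 | W B8 → L2 miss wb→B2 [D]
  8 | W B8 → L2 hit [D]
  9 | R B1 → L1 miss wb→B4 [-]
  10 | W B2 → L2 miss wb→B8 [D]
  11 | W B3 → L0 miss wb→B6 [D]
  12 | R B3 → L0 hit [D]
  13 | R B3 → L0 hit [D]
  14 | R B8 → L2 miss wb→B2 [-]

WB = [2, 4, 8, 6, 2]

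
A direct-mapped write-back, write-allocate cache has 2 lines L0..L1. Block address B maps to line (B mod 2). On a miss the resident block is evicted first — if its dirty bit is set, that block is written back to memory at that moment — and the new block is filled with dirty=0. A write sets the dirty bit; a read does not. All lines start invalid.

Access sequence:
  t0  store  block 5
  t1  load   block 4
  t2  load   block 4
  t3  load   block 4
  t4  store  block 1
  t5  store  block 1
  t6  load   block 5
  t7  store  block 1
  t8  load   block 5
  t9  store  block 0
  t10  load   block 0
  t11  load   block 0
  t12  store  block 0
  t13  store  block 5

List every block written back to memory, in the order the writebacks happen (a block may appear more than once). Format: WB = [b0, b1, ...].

0: W B5 → L1 miss [D]
1: R B4 → L0 miss [-]
2: R B4 → L0 hit [-]
3: R B4 → L0 hit [-]
4: W B1 → L1 miss wb→B5 [D]
5: W B1 → L1 hit [D]
6: R B5 → L1 miss wb→B1 [-]
7: W B1 → L1 miss [D]
8: R B5 → L1 miss wb→B1 [-]
9: W B0 → L0 miss [D]
10: R B0 → L0 hit [D]
11: R B0 → L0 hit [D]
12: W B0 → L0 hit [D]
13: W B5 → L1 hit [D]

WB = [5, 1, 1]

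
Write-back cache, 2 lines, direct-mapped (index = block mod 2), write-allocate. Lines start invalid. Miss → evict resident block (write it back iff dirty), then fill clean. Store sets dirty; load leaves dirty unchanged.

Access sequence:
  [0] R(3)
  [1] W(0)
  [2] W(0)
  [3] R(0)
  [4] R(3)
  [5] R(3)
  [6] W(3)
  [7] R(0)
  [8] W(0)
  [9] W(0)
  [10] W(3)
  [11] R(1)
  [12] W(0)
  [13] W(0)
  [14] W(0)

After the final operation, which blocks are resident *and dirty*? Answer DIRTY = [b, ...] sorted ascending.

DIRTY = [0]

  0 | R B3 → L1 miss [-]
  1 | W B0 → L0 miss [D]
  2 | W B0 → L0 hit [D]
  3 | R B0 → L0 hit [D]
  4 | R B3 → L1 hit [-]
  5 | R B3 → L1 hit [-]
  6 | W B3 → L1 hit [D]
  7 | R B0 → L0 hit [D]
  8 | W B0 → L0 hit [D]
  9 | W B0 → L0 hit [D]
  10 | W B3 → L1 hit [D]
  11 | R B1 → L1 miss wb→B3 [-]
  12 | W B0 → L0 hit [D]
  13 | W B0 → L0 hit [D]
  14 | W B0 → L0 hit [D]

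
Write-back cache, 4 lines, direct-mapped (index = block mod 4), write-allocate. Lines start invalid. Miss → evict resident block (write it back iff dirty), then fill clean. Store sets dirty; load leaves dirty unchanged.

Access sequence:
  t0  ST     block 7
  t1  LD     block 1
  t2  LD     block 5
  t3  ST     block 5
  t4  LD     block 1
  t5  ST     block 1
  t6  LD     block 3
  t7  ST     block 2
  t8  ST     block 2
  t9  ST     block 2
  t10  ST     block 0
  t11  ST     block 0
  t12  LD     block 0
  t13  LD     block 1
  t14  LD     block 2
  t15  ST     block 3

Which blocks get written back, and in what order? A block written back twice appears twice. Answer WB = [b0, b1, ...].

WB = [5, 7]

0: W B7 -> L3 miss  d=D]
1: R B1 -> L1 miss  d=-]
2: R B5 -> L1 miss  d=-]
3: W B5 -> L1 hit  d=D]
4: R B1 -> L1 miss wb->B5  d=-]
5: W B1 -> L1 hit  d=D]
6: R B3 -> L3 miss wb->B7  d=-]
7: W B2 -> L2 miss  d=D]
8: W B2 -> L2 hit  d=D]
9: W B2 -> L2 hit  d=D]
10: W B0 -> L0 miss  d=D]
11: W B0 -> L0 hit  d=D]
12: R B0 -> L0 hit  d=D]
13: R B1 -> L1 hit  d=D]
14: R B2 -> L2 hit  d=D]
15: W B3 -> L3 hit  d=D]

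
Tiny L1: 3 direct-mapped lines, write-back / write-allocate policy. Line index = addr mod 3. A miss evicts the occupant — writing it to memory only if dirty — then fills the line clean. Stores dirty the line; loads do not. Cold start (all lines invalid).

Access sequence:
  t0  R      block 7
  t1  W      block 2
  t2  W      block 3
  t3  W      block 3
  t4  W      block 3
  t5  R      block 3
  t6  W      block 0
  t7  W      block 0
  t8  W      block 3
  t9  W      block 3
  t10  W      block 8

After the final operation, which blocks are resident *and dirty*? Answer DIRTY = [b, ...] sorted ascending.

  0 | R B7 → L1 miss [-]
  1 | W B2 → L2 miss [D]
  2 | W B3 → L0 miss [D]
  3 | W B3 → L0 hit [D]
  4 | W B3 → L0 hit [D]
  5 | R B3 → L0 hit [D]
  6 | W B0 → L0 miss wb→B3 [D]
  7 | W B0 → L0 hit [D]
  8 | W B3 → L0 miss wb→B0 [D]
  9 | W B3 → L0 hit [D]
  10 | W B8 → L2 miss wb→B2 [D]

DIRTY = [3, 8]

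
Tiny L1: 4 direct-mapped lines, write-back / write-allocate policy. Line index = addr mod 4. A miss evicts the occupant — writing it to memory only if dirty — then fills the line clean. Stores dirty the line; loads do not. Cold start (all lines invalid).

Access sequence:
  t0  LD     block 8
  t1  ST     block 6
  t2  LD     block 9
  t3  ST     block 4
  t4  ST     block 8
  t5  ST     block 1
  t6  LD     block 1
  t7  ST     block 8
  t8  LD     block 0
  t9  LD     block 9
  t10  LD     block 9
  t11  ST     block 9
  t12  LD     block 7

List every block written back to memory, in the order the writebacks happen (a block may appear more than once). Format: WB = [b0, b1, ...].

0: R B8 -> L0 miss  d=-]
1: W B6 -> L2 miss  d=D]
2: R B9 -> L1 miss  d=-]
3: W B4 -> L0 miss  d=D]
4: W B8 -> L0 miss wb->B4  d=D]
5: W B1 -> L1 miss  d=D]
6: R B1 -> L1 hit  d=D]
7: W B8 -> L0 hit  d=D]
8: R B0 -> L0 miss wb->B8  d=-]
9: R B9 -> L1 miss wb->B1  d=-]
10: R B9 -> L1 hit  d=-]
11: W B9 -> L1 hit  d=D]
12: R B7 -> L3 miss  d=-]

WB = [4, 8, 1]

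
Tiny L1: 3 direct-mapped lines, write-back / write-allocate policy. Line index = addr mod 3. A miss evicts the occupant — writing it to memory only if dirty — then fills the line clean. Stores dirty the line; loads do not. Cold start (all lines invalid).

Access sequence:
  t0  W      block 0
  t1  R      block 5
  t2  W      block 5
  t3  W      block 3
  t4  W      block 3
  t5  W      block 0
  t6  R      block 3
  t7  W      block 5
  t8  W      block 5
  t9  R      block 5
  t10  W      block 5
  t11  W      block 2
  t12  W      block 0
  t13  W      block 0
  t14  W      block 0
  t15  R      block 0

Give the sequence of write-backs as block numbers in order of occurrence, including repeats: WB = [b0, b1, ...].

  0 | W B0 → L0 miss [D]
  1 | R B5 → L2 miss [-]
  2 | W B5 → L2 hit [D]
  3 | W B3 → L0 miss wb→B0 [D]
  4 | W B3 → L0 hit [D]
  5 | W B0 → L0 miss wb→B3 [D]
  6 | R B3 → L0 miss wb→B0 [-]
  7 | W B5 → L2 hit [D]
  8 | W B5 → L2 hit [D]
  9 | R B5 → L2 hit [D]
  10 | W B5 → L2 hit [D]
  11 | W B2 → L2 miss wb→B5 [D]
  12 | W B0 → L0 miss [D]
  13 | W B0 → L0 hit [D]
  14 | W B0 → L0 hit [D]
  15 | R B0 → L0 hit [D]

WB = [0, 3, 0, 5]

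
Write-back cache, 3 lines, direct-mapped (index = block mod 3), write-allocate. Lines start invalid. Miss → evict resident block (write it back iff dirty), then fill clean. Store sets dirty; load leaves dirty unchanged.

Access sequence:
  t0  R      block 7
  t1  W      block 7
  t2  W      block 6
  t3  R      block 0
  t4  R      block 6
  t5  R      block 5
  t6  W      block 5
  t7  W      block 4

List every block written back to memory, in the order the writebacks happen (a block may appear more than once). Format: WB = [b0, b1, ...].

  0 | R B7 → L1 miss [-]
  1 | W B7 → L1 hit [D]
  2 | W B6 → L0 miss [D]
  3 | R B0 → L0 miss wb→B6 [-]
  4 | R B6 → L0 miss [-]
  5 | R B5 → L2 miss [-]
  6 | W B5 → L2 hit [D]
  7 | W B4 → L1 miss wb→B7 [D]

WB = [6, 7]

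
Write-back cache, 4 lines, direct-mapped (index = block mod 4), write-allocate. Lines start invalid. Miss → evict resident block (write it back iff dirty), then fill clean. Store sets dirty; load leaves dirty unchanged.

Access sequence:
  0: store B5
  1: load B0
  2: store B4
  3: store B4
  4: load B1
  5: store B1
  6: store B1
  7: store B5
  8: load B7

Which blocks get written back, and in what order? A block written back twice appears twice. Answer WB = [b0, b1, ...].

0: W B5 → L1 miss [D]
1: R B0 → L0 miss [-]
2: W B4 → L0 miss [D]
3: W B4 → L0 hit [D]
4: R B1 → L1 miss wb→B5 [-]
5: W B1 → L1 hit [D]
6: W B1 → L1 hit [D]
7: W B5 → L1 miss wb→B1 [D]
8: R B7 → L3 miss [-]

WB = [5, 1]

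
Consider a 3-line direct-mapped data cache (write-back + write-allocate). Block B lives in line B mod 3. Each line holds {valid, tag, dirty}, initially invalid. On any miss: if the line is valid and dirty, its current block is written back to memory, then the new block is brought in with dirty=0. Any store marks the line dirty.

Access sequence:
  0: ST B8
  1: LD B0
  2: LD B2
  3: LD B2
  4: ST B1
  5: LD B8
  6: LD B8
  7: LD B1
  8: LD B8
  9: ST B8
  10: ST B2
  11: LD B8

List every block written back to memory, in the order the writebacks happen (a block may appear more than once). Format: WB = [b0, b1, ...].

WB = [8, 8, 2]

0: W B8 → L2 miss [D]
1: R B0 → L0 miss [-]
2: R B2 → L2 miss wb→B8 [-]
3: R B2 → L2 hit [-]
4: W B1 → L1 miss [D]
5: R B8 → L2 miss [-]
6: R B8 → L2 hit [-]
7: R B1 → L1 hit [D]
8: R B8 → L2 hit [-]
9: W B8 → L2 hit [D]
10: W B2 → L2 miss wb→B8 [D]
11: R B8 → L2 miss wb→B2 [-]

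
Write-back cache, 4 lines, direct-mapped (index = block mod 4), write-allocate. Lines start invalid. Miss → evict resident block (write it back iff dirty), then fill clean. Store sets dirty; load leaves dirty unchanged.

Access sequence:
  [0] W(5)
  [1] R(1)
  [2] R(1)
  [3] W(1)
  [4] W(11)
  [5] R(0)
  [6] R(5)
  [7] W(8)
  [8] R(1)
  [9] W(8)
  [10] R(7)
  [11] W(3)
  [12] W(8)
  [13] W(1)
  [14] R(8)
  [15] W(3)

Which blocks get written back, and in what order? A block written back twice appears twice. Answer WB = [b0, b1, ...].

0: W B5 -> L1 miss  d=D]
1: R B1 -> L1 miss wb->B5  d=-]
2: R B1 -> L1 hit  d=-]
3: W B1 -> L1 hit  d=D]
4: W B11 -> L3 miss  d=D]
5: R B0 -> L0 miss  d=-]
6: R B5 -> L1 miss wb->B1  d=-]
7: W B8 -> L0 miss  d=D]
8: R B1 -> L1 miss  d=-]
9: W B8 -> L0 hit  d=D]
10: R B7 -> L3 miss wb->B11  d=-]
11: W B3 -> L3 miss  d=D]
12: W B8 -> L0 hit  d=D]
13: W B1 -> L1 hit  d=D]
14: R B8 -> L0 hit  d=D]
15: W B3 -> L3 hit  d=D]

WB = [5, 1, 11]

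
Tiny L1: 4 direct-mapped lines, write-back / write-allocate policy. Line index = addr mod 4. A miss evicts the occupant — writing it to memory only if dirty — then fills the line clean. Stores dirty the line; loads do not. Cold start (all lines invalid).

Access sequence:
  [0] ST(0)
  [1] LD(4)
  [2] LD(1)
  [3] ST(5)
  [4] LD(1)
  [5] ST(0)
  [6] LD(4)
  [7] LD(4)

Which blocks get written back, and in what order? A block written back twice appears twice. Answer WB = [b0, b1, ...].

  0 | W B0 → L0 miss [D]
  1 | R B4 → L0 miss wb→B0 [-]
  2 | R B1 → L1 miss [-]
  3 | W B5 → L1 miss [D]
  4 | R B1 → L1 miss wb→B5 [-]
  5 | W B0 → L0 miss [D]
  6 | R B4 → L0 miss wb→B0 [-]
  7 | R B4 → L0 hit [-]

WB = [0, 5, 0]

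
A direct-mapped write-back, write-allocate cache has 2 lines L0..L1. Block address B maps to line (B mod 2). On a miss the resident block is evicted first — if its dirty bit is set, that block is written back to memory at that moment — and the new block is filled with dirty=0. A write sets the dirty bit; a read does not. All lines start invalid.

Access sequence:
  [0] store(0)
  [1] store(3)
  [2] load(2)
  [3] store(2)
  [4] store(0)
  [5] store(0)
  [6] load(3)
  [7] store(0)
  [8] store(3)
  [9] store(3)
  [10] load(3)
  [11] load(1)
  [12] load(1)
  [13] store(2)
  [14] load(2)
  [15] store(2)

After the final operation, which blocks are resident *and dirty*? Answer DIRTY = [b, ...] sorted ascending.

0: W B0 → L0 miss [D]
1: W B3 → L1 miss [D]
2: R B2 → L0 miss wb→B0 [-]
3: W B2 → L0 hit [D]
4: W B0 → L0 miss wb→B2 [D]
5: W B0 → L0 hit [D]
6: R B3 → L1 hit [D]
7: W B0 → L0 hit [D]
8: W B3 → L1 hit [D]
9: W B3 → L1 hit [D]
10: R B3 → L1 hit [D]
11: R B1 → L1 miss wb→B3 [-]
12: R B1 → L1 hit [-]
13: W B2 → L0 miss wb→B0 [D]
14: R B2 → L0 hit [D]
15: W B2 → L0 hit [D]

DIRTY = [2]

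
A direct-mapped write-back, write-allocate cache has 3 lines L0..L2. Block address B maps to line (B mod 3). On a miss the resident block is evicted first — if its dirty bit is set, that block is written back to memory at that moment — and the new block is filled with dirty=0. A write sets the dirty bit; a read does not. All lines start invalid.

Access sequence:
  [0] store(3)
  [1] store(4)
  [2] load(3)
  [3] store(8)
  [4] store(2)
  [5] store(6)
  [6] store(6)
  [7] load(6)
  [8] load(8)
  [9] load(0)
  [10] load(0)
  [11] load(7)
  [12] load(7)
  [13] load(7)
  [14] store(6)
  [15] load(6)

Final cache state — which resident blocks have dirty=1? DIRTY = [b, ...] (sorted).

  0 | W B3 → L0 miss [D]
  1 | W B4 → L1 miss [D]
  2 | R B3 → L0 hit [D]
  3 | W B8 → L2 miss [D]
  4 | W B2 → L2 miss wb→B8 [D]
  5 | W B6 → L0 miss wb→B3 [D]
  6 | W B6 → L0 hit [D]
  7 | R B6 → L0 hit [D]
  8 | R B8 → L2 miss wb→B2 [-]
  9 | R B0 → L0 miss wb→B6 [-]
  10 | R B0 → L0 hit [-]
  11 | R B7 → L1 miss wb→B4 [-]
  12 | R B7 → L1 hit [-]
  13 | R B7 → L1 hit [-]
  14 | W B6 → L0 miss [D]
  15 | R B6 → L0 hit [D]

DIRTY = [6]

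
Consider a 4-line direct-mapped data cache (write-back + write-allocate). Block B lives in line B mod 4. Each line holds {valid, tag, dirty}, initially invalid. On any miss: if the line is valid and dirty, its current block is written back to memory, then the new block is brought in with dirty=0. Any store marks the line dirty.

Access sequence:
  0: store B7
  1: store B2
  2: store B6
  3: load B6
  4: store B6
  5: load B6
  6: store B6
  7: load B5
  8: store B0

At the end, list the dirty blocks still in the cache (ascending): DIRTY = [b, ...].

0: W B7 → L3 miss [D]
1: W B2 → L2 miss [D]
2: W B6 → L2 miss wb→B2 [D]
3: R B6 → L2 hit [D]
4: W B6 → L2 hit [D]
5: R B6 → L2 hit [D]
6: W B6 → L2 hit [D]
7: R B5 → L1 miss [-]
8: W B0 → L0 miss [D]

DIRTY = [0, 6, 7]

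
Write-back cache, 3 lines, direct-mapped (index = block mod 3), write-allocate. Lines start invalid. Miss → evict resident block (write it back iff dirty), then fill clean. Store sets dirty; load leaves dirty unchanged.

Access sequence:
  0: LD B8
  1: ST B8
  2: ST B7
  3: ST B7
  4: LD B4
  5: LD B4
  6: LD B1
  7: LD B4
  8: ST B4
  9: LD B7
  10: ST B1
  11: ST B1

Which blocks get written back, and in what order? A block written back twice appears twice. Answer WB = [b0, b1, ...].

  0 | R B8 → L2 miss [-]
  1 | W B8 → L2 hit [D]
  2 | W B7 → L1 miss [D]
  3 | W B7 → L1 hit [D]
  4 | R B4 → L1 miss wb→B7 [-]
  5 | R B4 → L1 hit [-]
  6 | R B1 → L1 miss [-]
  7 | R B4 → L1 miss [-]
  8 | W B4 → L1 hit [D]
  9 | R B7 → L1 miss wb→B4 [-]
  10 | W B1 → L1 miss [D]
  11 | W B1 → L1 hit [D]

WB = [7, 4]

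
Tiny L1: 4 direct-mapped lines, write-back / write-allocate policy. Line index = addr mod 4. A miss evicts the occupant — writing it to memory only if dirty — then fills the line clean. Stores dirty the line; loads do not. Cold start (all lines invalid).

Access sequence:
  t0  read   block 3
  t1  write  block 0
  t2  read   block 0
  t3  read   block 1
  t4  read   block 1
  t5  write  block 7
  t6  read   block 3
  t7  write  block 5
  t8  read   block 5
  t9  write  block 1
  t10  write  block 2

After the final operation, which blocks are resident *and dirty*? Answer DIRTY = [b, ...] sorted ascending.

DIRTY = [0, 1, 2]

  0 | R B3 → L3 miss [-]
  1 | W B0 → L0 miss [D]
  2 | R B0 → L0 hit [D]
  3 | R B1 → L1 miss [-]
  4 | R B1 → L1 hit [-]
  5 | W B7 → L3 miss [D]
  6 | R B3 → L3 miss wb→B7 [-]
  7 | W B5 → L1 miss [D]
  8 | R B5 → L1 hit [D]
  9 | W B1 → L1 miss wb→B5 [D]
  10 | W B2 → L2 miss [D]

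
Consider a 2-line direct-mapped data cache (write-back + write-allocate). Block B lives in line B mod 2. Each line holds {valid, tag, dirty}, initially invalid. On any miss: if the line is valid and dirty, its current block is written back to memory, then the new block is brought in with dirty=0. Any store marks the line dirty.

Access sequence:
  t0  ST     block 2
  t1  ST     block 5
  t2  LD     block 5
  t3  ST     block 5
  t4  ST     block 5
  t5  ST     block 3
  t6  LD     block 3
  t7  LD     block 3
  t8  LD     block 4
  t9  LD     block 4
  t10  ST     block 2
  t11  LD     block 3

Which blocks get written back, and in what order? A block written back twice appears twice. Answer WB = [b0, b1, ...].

0: W B2 → L0 miss [D]
1: W B5 → L1 miss [D]
2: R B5 → L1 hit [D]
3: W B5 → L1 hit [D]
4: W B5 → L1 hit [D]
5: W B3 → L1 miss wb→B5 [D]
6: R B3 → L1 hit [D]
7: R B3 → L1 hit [D]
8: R B4 → L0 miss wb→B2 [-]
9: R B4 → L0 hit [-]
10: W B2 → L0 miss [D]
11: R B3 → L1 hit [D]

WB = [5, 2]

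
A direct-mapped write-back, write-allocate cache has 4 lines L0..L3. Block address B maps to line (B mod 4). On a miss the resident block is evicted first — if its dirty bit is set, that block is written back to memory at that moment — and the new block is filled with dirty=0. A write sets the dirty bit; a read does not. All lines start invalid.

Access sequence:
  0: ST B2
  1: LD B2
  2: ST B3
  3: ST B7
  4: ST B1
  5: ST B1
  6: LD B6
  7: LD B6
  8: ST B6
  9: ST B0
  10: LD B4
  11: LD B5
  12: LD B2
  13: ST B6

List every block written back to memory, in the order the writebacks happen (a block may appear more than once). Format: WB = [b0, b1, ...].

0: W B2 → L2 miss [D]
1: R B2 → L2 hit [D]
2: W B3 → L3 miss [D]
3: W B7 → L3 miss wb→B3 [D]
4: W B1 → L1 miss [D]
5: W B1 → L1 hit [D]
6: R B6 → L2 miss wb→B2 [-]
7: R B6 → L2 hit [-]
8: W B6 → L2 hit [D]
9: W B0 → L0 miss [D]
10: R B4 → L0 miss wb→B0 [-]
11: R B5 → L1 miss wb→B1 [-]
12: R B2 → L2 miss wb→B6 [-]
13: W B6 → L2 miss [D]

WB = [3, 2, 0, 1, 6]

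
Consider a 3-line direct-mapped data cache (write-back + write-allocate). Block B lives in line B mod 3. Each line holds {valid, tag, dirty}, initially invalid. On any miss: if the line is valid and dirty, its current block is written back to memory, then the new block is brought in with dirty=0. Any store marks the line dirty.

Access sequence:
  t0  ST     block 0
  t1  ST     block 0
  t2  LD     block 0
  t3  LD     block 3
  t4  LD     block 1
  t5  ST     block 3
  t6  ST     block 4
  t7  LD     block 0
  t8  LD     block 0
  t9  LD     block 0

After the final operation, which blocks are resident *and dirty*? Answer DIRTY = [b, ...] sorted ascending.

DIRTY = [4]

0: W B0 → L0 miss [D]
1: W B0 → L0 hit [D]
2: R B0 → L0 hit [D]
3: R B3 → L0 miss wb→B0 [-]
4: R B1 → L1 miss [-]
5: W B3 → L0 hit [D]
6: W B4 → L1 miss [D]
7: R B0 → L0 miss wb→B3 [-]
8: R B0 → L0 hit [-]
9: R B0 → L0 hit [-]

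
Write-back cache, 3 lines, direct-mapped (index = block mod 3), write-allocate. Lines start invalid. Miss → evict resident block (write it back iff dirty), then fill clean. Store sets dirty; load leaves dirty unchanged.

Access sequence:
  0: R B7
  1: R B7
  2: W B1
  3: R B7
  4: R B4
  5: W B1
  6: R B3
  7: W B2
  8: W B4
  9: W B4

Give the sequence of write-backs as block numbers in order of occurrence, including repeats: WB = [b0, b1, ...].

0: R B7 -> L1 miss  d=-]
1: R B7 -> L1 hit  d=-]
2: W B1 -> L1 miss  d=D]
3: R B7 -> L1 miss wb->B1  d=-]
4: R B4 -> L1 miss  d=-]
5: W B1 -> L1 miss  d=D]
6: R B3 -> L0 miss  d=-]
7: W B2 -> L2 miss  d=D]
8: W B4 -> L1 miss wb->B1  d=D]
9: W B4 -> L1 hit  d=D]

WB = [1, 1]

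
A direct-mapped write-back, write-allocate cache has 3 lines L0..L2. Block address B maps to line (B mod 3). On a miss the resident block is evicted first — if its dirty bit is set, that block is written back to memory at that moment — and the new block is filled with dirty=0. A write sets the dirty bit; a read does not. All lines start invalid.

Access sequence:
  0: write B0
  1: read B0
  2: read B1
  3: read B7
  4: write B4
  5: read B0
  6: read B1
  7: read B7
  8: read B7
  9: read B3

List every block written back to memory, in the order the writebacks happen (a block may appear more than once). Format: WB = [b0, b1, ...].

  0 | W B0 → L0 miss [D]
  1 | R B0 → L0 hit [D]
  2 | R B1 → L1 miss [-]
  3 | R B7 → L1 miss [-]
  4 | W B4 → L1 miss [D]
  5 | R B0 → L0 hit [D]
  6 | R B1 → L1 miss wb→B4 [-]
  7 | R B7 → L1 miss [-]
  8 | R B7 → L1 hit [-]
  9 | R B3 → L0 miss wb→B0 [-]

WB = [4, 0]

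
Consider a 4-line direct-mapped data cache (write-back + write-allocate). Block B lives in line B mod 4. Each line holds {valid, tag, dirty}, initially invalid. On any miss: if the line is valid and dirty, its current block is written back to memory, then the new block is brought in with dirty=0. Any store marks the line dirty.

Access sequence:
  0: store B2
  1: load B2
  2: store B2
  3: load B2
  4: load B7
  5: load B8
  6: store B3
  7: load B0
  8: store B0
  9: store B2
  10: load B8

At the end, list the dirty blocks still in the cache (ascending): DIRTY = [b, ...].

0: W B2 → L2 miss [D]
1: R B2 → L2 hit [D]
2: W B2 → L2 hit [D]
3: R B2 → L2 hit [D]
4: R B7 → L3 miss [-]
5: R B8 → L0 miss [-]
6: W B3 → L3 miss [D]
7: R B0 → L0 miss [-]
8: W B0 → L0 hit [D]
9: W B2 → L2 hit [D]
10: R B8 → L0 miss wb→B0 [-]

DIRTY = [2, 3]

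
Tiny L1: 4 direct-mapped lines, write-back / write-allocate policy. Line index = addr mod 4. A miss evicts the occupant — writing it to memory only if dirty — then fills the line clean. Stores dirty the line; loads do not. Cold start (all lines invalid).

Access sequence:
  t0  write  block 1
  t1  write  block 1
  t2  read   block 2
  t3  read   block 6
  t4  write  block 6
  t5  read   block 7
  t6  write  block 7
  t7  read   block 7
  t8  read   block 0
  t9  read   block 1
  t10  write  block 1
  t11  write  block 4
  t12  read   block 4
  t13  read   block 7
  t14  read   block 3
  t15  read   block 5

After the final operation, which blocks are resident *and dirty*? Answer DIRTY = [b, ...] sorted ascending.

DIRTY = [4, 6]

0: W B1 -> L1 miss  d=D]
1: W B1 -> L1 hit  d=D]
2: R B2 -> L2 miss  d=-]
3: R B6 -> L2 miss  d=-]
4: W B6 -> L2 hit  d=D]
5: R B7 -> L3 miss  d=-]
6: W B7 -> L3 hit  d=D]
7: R B7 -> L3 hit  d=D]
8: R B0 -> L0 miss  d=-]
9: R B1 -> L1 hit  d=D]
10: W B1 -> L1 hit  d=D]
11: W B4 -> L0 miss  d=D]
12: R B4 -> L0 hit  d=D]
13: R B7 -> L3 hit  d=D]
14: R B3 -> L3 miss wb->B7  d=-]
15: R B5 -> L1 miss wb->B1  d=-]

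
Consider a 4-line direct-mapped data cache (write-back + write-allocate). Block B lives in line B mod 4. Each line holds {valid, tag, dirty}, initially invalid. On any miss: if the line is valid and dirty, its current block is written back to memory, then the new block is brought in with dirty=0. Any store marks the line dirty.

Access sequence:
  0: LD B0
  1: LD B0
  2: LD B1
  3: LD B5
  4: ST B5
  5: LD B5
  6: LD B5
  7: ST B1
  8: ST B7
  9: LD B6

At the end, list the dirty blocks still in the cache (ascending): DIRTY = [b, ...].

  0 | R B0 → L0 miss [-]
  1 | R B0 → L0 hit [-]
  2 | R B1 → L1 miss [-]
  3 | R B5 → L1 miss [-]
  4 | W B5 → L1 hit [D]
  5 | R B5 → L1 hit [D]
  6 | R B5 → L1 hit [D]
  7 | W B1 → L1 miss wb→B5 [D]
  8 | W B7 → L3 miss [D]
  9 | R B6 → L2 miss [-]

DIRTY = [1, 7]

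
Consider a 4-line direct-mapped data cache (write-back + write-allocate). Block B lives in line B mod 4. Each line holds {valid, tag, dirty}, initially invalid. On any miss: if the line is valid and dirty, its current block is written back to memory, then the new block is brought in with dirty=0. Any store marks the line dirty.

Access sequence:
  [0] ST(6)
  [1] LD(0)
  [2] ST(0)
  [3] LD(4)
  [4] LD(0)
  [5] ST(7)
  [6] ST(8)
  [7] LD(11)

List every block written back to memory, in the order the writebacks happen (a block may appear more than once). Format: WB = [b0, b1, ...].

0: W B6 → L2 miss [D]
1: R B0 → L0 miss [-]
2: W B0 → L0 hit [D]
3: R B4 → L0 miss wb→B0 [-]
4: R B0 → L0 miss [-]
5: W B7 → L3 miss [D]
6: W B8 → L0 miss [D]
7: R B11 → L3 miss wb→B7 [-]

WB = [0, 7]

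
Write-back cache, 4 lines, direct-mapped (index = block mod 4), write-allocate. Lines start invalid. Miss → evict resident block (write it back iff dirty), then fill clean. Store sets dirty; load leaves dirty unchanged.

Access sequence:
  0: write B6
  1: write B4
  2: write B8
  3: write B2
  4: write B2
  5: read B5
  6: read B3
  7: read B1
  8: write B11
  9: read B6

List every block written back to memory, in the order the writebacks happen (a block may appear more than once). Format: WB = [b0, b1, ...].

0: W B6 → L2 miss [D]
1: W B4 → L0 miss [D]
2: W B8 → L0 miss wb→B4 [D]
3: W B2 → L2 miss wb→B6 [D]
4: W B2 → L2 hit [D]
5: R B5 → L1 miss [-]
6: R B3 → L3 miss [-]
7: R B1 → L1 miss [-]
8: W B11 → L3 miss [D]
9: R B6 → L2 miss wb→B2 [-]

WB = [4, 6, 2]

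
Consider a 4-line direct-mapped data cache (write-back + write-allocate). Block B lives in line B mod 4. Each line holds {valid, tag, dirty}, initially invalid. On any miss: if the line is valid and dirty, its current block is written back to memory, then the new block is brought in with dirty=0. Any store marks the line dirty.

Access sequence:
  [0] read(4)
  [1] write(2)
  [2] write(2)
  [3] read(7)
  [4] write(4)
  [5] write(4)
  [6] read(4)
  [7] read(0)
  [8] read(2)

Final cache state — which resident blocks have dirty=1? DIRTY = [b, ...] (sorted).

DIRTY = [2]

0: R B4 -> L0 miss  d=-]
1: W B2 -> L2 miss  d=D]
2: W B2 -> L2 hit  d=D]
3: R B7 -> L3 miss  d=-]
4: W B4 -> L0 hit  d=D]
5: W B4 -> L0 hit  d=D]
6: R B4 -> L0 hit  d=D]
7: R B0 -> L0 miss wb->B4  d=-]
8: R B2 -> L2 hit  d=D]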